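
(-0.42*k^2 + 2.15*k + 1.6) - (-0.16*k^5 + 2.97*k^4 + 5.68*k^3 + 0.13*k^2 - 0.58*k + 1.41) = 0.16*k^5 - 2.97*k^4 - 5.68*k^3 - 0.55*k^2 + 2.73*k + 0.19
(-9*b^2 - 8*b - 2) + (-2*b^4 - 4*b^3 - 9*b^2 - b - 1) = -2*b^4 - 4*b^3 - 18*b^2 - 9*b - 3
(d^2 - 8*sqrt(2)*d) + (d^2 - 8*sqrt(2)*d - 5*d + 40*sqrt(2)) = 2*d^2 - 16*sqrt(2)*d - 5*d + 40*sqrt(2)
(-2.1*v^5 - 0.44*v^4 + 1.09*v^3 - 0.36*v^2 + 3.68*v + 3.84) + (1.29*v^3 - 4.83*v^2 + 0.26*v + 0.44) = -2.1*v^5 - 0.44*v^4 + 2.38*v^3 - 5.19*v^2 + 3.94*v + 4.28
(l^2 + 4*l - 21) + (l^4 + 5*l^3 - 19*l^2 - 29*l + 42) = l^4 + 5*l^3 - 18*l^2 - 25*l + 21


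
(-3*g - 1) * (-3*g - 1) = 9*g^2 + 6*g + 1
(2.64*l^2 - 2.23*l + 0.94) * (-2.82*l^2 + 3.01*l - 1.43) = -7.4448*l^4 + 14.235*l^3 - 13.1383*l^2 + 6.0183*l - 1.3442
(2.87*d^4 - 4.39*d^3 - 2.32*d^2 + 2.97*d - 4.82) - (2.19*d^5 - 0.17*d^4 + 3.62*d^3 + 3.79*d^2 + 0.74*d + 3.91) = -2.19*d^5 + 3.04*d^4 - 8.01*d^3 - 6.11*d^2 + 2.23*d - 8.73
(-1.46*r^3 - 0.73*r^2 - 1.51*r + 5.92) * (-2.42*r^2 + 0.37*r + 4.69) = 3.5332*r^5 + 1.2264*r^4 - 3.4633*r^3 - 18.3088*r^2 - 4.8915*r + 27.7648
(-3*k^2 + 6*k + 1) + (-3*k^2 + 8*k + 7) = -6*k^2 + 14*k + 8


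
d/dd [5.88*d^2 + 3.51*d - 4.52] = 11.76*d + 3.51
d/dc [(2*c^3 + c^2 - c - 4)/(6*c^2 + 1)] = (12*c^4 + 12*c^2 + 50*c - 1)/(36*c^4 + 12*c^2 + 1)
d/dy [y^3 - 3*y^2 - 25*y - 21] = 3*y^2 - 6*y - 25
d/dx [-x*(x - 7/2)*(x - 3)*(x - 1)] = -4*x^3 + 45*x^2/2 - 34*x + 21/2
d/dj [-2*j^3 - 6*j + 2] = -6*j^2 - 6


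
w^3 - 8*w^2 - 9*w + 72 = (w - 8)*(w - 3)*(w + 3)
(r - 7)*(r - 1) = r^2 - 8*r + 7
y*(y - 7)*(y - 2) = y^3 - 9*y^2 + 14*y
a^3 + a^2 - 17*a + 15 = (a - 3)*(a - 1)*(a + 5)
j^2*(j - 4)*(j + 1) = j^4 - 3*j^3 - 4*j^2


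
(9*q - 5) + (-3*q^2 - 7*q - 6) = -3*q^2 + 2*q - 11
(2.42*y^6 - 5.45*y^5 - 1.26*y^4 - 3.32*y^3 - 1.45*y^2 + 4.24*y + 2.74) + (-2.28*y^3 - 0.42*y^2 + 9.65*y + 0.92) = 2.42*y^6 - 5.45*y^5 - 1.26*y^4 - 5.6*y^3 - 1.87*y^2 + 13.89*y + 3.66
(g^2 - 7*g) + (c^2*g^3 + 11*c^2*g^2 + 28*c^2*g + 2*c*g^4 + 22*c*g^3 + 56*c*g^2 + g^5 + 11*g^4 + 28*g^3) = c^2*g^3 + 11*c^2*g^2 + 28*c^2*g + 2*c*g^4 + 22*c*g^3 + 56*c*g^2 + g^5 + 11*g^4 + 28*g^3 + g^2 - 7*g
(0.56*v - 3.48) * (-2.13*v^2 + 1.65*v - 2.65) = -1.1928*v^3 + 8.3364*v^2 - 7.226*v + 9.222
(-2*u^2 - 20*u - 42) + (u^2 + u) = -u^2 - 19*u - 42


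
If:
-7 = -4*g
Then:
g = 7/4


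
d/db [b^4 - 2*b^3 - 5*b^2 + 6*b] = 4*b^3 - 6*b^2 - 10*b + 6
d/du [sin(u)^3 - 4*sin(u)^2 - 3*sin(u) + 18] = (3*sin(u)^2 - 8*sin(u) - 3)*cos(u)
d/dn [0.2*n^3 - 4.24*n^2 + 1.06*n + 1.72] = 0.6*n^2 - 8.48*n + 1.06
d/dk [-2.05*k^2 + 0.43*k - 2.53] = 0.43 - 4.1*k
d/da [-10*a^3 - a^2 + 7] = 2*a*(-15*a - 1)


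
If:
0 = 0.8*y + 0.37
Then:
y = -0.46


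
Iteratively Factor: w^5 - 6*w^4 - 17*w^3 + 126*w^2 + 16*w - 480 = (w - 3)*(w^4 - 3*w^3 - 26*w^2 + 48*w + 160) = (w - 4)*(w - 3)*(w^3 + w^2 - 22*w - 40) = (w - 4)*(w - 3)*(w + 2)*(w^2 - w - 20) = (w - 4)*(w - 3)*(w + 2)*(w + 4)*(w - 5)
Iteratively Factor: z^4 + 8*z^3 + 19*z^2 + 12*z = (z + 1)*(z^3 + 7*z^2 + 12*z) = (z + 1)*(z + 4)*(z^2 + 3*z) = z*(z + 1)*(z + 4)*(z + 3)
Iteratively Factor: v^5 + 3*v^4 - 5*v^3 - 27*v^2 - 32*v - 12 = (v + 2)*(v^4 + v^3 - 7*v^2 - 13*v - 6) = (v + 2)^2*(v^3 - v^2 - 5*v - 3) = (v + 1)*(v + 2)^2*(v^2 - 2*v - 3) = (v - 3)*(v + 1)*(v + 2)^2*(v + 1)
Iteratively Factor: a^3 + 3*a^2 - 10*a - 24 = (a + 2)*(a^2 + a - 12) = (a + 2)*(a + 4)*(a - 3)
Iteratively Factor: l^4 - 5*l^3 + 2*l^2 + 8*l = (l - 4)*(l^3 - l^2 - 2*l) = (l - 4)*(l + 1)*(l^2 - 2*l) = l*(l - 4)*(l + 1)*(l - 2)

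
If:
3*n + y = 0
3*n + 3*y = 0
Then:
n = 0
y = 0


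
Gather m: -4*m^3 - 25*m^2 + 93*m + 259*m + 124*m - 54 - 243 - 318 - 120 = -4*m^3 - 25*m^2 + 476*m - 735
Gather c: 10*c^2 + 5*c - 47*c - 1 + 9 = 10*c^2 - 42*c + 8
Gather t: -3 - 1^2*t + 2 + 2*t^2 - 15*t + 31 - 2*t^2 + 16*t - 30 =0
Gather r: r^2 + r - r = r^2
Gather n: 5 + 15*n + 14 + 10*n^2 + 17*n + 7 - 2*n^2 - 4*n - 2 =8*n^2 + 28*n + 24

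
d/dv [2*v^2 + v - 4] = 4*v + 1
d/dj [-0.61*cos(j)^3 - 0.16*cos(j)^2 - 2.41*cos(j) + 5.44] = (1.83*cos(j)^2 + 0.32*cos(j) + 2.41)*sin(j)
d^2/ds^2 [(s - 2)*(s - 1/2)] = 2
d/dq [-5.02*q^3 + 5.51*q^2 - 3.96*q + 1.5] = -15.06*q^2 + 11.02*q - 3.96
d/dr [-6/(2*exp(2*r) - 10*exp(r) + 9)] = (24*exp(r) - 60)*exp(r)/(2*exp(2*r) - 10*exp(r) + 9)^2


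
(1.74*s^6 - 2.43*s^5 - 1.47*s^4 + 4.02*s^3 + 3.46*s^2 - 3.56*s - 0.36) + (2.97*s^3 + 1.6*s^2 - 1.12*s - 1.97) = 1.74*s^6 - 2.43*s^5 - 1.47*s^4 + 6.99*s^3 + 5.06*s^2 - 4.68*s - 2.33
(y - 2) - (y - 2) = 0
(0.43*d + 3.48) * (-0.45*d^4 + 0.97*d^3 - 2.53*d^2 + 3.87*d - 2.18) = -0.1935*d^5 - 1.1489*d^4 + 2.2877*d^3 - 7.1403*d^2 + 12.5302*d - 7.5864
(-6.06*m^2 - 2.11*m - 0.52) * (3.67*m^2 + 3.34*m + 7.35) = -22.2402*m^4 - 27.9841*m^3 - 53.4968*m^2 - 17.2453*m - 3.822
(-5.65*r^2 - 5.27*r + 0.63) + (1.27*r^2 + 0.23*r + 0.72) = -4.38*r^2 - 5.04*r + 1.35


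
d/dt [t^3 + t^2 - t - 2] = 3*t^2 + 2*t - 1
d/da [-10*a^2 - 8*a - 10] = -20*a - 8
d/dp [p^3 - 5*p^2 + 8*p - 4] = 3*p^2 - 10*p + 8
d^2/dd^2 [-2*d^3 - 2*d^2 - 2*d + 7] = -12*d - 4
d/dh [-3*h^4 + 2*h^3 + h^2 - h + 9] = -12*h^3 + 6*h^2 + 2*h - 1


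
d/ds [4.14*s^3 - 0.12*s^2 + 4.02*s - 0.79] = 12.42*s^2 - 0.24*s + 4.02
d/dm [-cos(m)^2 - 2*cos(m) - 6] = 2*(cos(m) + 1)*sin(m)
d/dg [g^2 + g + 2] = 2*g + 1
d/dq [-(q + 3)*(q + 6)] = -2*q - 9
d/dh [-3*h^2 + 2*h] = 2 - 6*h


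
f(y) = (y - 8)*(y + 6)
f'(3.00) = 4.00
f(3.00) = -45.00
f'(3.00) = 4.00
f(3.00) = -45.00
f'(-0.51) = -3.02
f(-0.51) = -46.72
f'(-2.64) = -7.28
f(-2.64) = -35.75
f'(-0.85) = -3.70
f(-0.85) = -45.58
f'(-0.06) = -2.12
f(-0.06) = -47.88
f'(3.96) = 5.92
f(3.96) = -40.24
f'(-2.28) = -6.56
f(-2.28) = -38.24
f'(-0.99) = -3.98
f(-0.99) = -45.04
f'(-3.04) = -8.08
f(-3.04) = -32.68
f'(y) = 2*y - 2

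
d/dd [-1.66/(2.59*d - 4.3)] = 4.2994/(2.59*d - 4.3)^2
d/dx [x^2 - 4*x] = 2*x - 4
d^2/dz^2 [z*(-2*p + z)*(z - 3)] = -4*p + 6*z - 6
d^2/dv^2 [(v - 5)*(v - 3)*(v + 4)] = 6*v - 8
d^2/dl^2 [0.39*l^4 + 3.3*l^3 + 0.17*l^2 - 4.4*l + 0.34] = 4.68*l^2 + 19.8*l + 0.34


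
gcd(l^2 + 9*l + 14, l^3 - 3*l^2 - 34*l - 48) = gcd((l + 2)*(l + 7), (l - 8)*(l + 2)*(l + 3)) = l + 2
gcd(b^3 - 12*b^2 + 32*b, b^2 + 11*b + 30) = 1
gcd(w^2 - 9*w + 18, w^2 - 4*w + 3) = w - 3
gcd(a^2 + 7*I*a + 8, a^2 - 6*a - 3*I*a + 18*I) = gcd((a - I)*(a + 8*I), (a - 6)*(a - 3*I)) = 1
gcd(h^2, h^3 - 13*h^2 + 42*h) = h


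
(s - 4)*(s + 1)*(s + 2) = s^3 - s^2 - 10*s - 8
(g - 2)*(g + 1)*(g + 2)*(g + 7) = g^4 + 8*g^3 + 3*g^2 - 32*g - 28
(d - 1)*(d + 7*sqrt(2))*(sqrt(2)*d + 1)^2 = 2*d^4 - 2*d^3 + 16*sqrt(2)*d^3 - 16*sqrt(2)*d^2 + 29*d^2 - 29*d + 7*sqrt(2)*d - 7*sqrt(2)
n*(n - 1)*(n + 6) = n^3 + 5*n^2 - 6*n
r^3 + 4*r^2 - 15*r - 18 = (r - 3)*(r + 1)*(r + 6)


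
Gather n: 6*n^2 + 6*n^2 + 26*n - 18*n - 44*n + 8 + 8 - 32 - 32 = 12*n^2 - 36*n - 48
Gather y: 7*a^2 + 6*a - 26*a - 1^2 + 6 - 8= 7*a^2 - 20*a - 3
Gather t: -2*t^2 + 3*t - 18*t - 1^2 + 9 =-2*t^2 - 15*t + 8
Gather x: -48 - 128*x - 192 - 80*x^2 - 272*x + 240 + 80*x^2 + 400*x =0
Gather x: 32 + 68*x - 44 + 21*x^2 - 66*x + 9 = 21*x^2 + 2*x - 3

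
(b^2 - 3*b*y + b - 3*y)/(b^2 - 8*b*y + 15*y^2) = (-b - 1)/(-b + 5*y)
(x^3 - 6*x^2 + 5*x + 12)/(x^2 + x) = x - 7 + 12/x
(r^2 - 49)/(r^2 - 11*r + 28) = (r + 7)/(r - 4)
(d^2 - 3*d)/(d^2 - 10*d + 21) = d/(d - 7)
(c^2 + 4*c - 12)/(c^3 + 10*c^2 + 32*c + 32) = (c^2 + 4*c - 12)/(c^3 + 10*c^2 + 32*c + 32)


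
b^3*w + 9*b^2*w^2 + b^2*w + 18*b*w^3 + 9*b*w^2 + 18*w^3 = (b + 3*w)*(b + 6*w)*(b*w + w)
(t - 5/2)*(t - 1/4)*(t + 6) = t^3 + 13*t^2/4 - 127*t/8 + 15/4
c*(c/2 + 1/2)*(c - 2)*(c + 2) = c^4/2 + c^3/2 - 2*c^2 - 2*c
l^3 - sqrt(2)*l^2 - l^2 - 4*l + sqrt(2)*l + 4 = (l - 1)*(l - 2*sqrt(2))*(l + sqrt(2))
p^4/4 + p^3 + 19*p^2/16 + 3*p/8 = p*(p/4 + 1/2)*(p + 1/2)*(p + 3/2)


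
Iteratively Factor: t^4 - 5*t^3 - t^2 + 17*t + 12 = (t + 1)*(t^3 - 6*t^2 + 5*t + 12) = (t - 4)*(t + 1)*(t^2 - 2*t - 3) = (t - 4)*(t - 3)*(t + 1)*(t + 1)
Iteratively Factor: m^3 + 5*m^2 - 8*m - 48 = (m - 3)*(m^2 + 8*m + 16) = (m - 3)*(m + 4)*(m + 4)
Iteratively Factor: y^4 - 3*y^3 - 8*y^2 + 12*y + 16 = (y - 4)*(y^3 + y^2 - 4*y - 4) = (y - 4)*(y - 2)*(y^2 + 3*y + 2) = (y - 4)*(y - 2)*(y + 1)*(y + 2)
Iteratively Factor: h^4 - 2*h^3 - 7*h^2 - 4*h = (h)*(h^3 - 2*h^2 - 7*h - 4) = h*(h + 1)*(h^2 - 3*h - 4) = h*(h + 1)^2*(h - 4)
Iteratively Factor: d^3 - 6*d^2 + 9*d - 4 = (d - 4)*(d^2 - 2*d + 1) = (d - 4)*(d - 1)*(d - 1)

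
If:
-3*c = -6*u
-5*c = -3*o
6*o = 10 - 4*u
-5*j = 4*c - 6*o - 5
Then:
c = 5/6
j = 2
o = 25/18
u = 5/12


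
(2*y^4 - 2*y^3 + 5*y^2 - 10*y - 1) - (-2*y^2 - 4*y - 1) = 2*y^4 - 2*y^3 + 7*y^2 - 6*y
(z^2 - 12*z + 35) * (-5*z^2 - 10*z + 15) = -5*z^4 + 50*z^3 - 40*z^2 - 530*z + 525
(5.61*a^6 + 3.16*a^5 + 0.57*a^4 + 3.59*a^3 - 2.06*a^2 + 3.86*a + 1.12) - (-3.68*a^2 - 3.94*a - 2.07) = 5.61*a^6 + 3.16*a^5 + 0.57*a^4 + 3.59*a^3 + 1.62*a^2 + 7.8*a + 3.19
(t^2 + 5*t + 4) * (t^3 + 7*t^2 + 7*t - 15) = t^5 + 12*t^4 + 46*t^3 + 48*t^2 - 47*t - 60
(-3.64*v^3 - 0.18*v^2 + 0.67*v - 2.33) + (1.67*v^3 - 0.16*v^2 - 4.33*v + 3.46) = -1.97*v^3 - 0.34*v^2 - 3.66*v + 1.13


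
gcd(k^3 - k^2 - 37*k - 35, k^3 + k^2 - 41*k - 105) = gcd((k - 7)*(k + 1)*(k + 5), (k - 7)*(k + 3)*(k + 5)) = k^2 - 2*k - 35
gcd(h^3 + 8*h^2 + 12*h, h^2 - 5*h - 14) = h + 2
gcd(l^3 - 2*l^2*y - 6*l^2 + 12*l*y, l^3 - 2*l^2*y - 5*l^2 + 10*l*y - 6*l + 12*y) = -l^2 + 2*l*y + 6*l - 12*y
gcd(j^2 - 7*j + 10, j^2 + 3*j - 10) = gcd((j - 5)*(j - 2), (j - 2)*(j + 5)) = j - 2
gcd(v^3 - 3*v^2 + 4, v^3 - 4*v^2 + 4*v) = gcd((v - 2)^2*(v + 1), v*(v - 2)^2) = v^2 - 4*v + 4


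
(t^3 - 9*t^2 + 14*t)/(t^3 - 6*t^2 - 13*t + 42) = t/(t + 3)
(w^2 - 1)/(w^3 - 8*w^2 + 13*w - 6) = (w + 1)/(w^2 - 7*w + 6)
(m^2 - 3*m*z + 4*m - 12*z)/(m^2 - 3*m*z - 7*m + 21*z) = (m + 4)/(m - 7)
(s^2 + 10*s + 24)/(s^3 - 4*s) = (s^2 + 10*s + 24)/(s*(s^2 - 4))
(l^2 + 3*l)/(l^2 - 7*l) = (l + 3)/(l - 7)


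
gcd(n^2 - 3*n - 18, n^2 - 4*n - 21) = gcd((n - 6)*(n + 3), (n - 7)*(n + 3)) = n + 3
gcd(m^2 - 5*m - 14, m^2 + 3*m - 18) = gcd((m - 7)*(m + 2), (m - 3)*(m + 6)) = 1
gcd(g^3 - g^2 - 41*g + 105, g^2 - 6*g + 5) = g - 5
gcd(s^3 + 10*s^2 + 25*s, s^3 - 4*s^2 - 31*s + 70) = s + 5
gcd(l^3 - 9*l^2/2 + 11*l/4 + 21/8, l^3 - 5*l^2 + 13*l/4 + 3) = l^2 - l - 3/4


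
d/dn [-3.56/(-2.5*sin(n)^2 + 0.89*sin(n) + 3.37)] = (3.1684 - 17.8*sin(n))*cos(n)/(-2.5*sin(n)^2 + 0.89*sin(n) + 3.37)^2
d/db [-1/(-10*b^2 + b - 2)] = (1 - 20*b)/(10*b^2 - b + 2)^2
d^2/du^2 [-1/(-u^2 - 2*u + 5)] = 2*(-u^2 - 2*u + 4*(u + 1)^2 + 5)/(u^2 + 2*u - 5)^3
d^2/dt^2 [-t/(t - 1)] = -2/(t - 1)^3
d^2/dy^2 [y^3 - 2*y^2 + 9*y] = 6*y - 4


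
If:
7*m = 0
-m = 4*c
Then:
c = 0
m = 0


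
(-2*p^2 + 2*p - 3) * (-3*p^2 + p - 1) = 6*p^4 - 8*p^3 + 13*p^2 - 5*p + 3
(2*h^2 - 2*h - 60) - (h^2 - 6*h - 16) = h^2 + 4*h - 44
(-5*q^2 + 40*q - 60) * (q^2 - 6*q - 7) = -5*q^4 + 70*q^3 - 265*q^2 + 80*q + 420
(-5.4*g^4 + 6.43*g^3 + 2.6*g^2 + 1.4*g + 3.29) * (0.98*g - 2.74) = -5.292*g^5 + 21.0974*g^4 - 15.0702*g^3 - 5.752*g^2 - 0.6118*g - 9.0146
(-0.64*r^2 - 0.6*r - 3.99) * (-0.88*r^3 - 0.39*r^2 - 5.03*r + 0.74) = 0.5632*r^5 + 0.7776*r^4 + 6.9644*r^3 + 4.1005*r^2 + 19.6257*r - 2.9526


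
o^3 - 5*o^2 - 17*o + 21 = (o - 7)*(o - 1)*(o + 3)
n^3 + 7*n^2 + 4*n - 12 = (n - 1)*(n + 2)*(n + 6)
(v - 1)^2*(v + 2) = v^3 - 3*v + 2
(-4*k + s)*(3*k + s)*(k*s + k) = -12*k^3*s - 12*k^3 - k^2*s^2 - k^2*s + k*s^3 + k*s^2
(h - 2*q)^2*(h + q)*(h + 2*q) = h^4 - h^3*q - 6*h^2*q^2 + 4*h*q^3 + 8*q^4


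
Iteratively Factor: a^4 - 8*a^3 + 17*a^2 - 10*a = (a - 1)*(a^3 - 7*a^2 + 10*a) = a*(a - 1)*(a^2 - 7*a + 10) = a*(a - 2)*(a - 1)*(a - 5)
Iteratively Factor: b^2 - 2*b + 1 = (b - 1)*(b - 1)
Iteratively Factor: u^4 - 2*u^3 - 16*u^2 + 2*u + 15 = (u - 5)*(u^3 + 3*u^2 - u - 3) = (u - 5)*(u - 1)*(u^2 + 4*u + 3) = (u - 5)*(u - 1)*(u + 1)*(u + 3)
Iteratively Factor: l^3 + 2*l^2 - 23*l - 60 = (l + 4)*(l^2 - 2*l - 15) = (l + 3)*(l + 4)*(l - 5)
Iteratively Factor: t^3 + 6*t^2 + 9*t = (t)*(t^2 + 6*t + 9) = t*(t + 3)*(t + 3)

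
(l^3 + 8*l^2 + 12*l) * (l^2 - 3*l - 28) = l^5 + 5*l^4 - 40*l^3 - 260*l^2 - 336*l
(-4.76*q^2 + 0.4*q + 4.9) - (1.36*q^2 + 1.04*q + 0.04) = -6.12*q^2 - 0.64*q + 4.86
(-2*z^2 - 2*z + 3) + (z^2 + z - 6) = -z^2 - z - 3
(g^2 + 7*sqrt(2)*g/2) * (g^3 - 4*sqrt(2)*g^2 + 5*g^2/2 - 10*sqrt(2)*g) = g^5 - sqrt(2)*g^4/2 + 5*g^4/2 - 28*g^3 - 5*sqrt(2)*g^3/4 - 70*g^2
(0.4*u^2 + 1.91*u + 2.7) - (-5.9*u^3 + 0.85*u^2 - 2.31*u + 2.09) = 5.9*u^3 - 0.45*u^2 + 4.22*u + 0.61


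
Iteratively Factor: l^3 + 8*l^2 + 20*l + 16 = (l + 4)*(l^2 + 4*l + 4) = (l + 2)*(l + 4)*(l + 2)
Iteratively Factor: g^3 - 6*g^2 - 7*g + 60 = (g + 3)*(g^2 - 9*g + 20) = (g - 4)*(g + 3)*(g - 5)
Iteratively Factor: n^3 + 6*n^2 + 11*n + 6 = (n + 2)*(n^2 + 4*n + 3) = (n + 1)*(n + 2)*(n + 3)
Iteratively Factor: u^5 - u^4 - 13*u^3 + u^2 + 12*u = (u + 1)*(u^4 - 2*u^3 - 11*u^2 + 12*u) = u*(u + 1)*(u^3 - 2*u^2 - 11*u + 12) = u*(u - 4)*(u + 1)*(u^2 + 2*u - 3) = u*(u - 4)*(u + 1)*(u + 3)*(u - 1)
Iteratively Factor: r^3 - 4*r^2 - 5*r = (r)*(r^2 - 4*r - 5) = r*(r + 1)*(r - 5)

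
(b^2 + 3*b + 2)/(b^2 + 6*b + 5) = (b + 2)/(b + 5)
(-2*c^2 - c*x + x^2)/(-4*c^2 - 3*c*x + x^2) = (-2*c + x)/(-4*c + x)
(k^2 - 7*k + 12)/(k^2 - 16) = (k - 3)/(k + 4)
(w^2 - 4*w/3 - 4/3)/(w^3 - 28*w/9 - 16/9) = 3/(3*w + 4)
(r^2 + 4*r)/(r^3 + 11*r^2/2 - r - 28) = 2*r/(2*r^2 + 3*r - 14)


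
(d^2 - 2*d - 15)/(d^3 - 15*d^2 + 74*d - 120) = (d + 3)/(d^2 - 10*d + 24)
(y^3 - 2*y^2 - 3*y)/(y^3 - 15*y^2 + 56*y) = (y^2 - 2*y - 3)/(y^2 - 15*y + 56)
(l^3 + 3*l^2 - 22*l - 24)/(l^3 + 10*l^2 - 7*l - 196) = (l^2 + 7*l + 6)/(l^2 + 14*l + 49)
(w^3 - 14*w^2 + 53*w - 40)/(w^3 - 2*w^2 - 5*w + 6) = (w^2 - 13*w + 40)/(w^2 - w - 6)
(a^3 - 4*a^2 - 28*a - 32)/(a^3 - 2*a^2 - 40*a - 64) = (a + 2)/(a + 4)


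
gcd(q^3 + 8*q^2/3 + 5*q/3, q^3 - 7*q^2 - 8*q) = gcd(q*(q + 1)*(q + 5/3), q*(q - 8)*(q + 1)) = q^2 + q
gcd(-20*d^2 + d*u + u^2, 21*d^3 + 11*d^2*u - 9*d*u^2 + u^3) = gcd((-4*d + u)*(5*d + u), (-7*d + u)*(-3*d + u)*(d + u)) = 1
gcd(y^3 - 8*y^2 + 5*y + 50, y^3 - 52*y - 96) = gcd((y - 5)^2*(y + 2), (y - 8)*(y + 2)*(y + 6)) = y + 2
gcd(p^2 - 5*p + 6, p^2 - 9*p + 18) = p - 3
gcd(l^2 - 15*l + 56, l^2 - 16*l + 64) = l - 8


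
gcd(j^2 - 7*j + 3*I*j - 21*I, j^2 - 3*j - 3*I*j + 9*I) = 1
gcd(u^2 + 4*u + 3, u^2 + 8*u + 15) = u + 3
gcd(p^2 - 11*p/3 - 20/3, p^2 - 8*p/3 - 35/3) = p - 5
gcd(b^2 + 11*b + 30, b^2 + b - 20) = b + 5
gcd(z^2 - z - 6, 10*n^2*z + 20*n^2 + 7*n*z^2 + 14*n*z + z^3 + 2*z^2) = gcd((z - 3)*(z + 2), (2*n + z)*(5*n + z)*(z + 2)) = z + 2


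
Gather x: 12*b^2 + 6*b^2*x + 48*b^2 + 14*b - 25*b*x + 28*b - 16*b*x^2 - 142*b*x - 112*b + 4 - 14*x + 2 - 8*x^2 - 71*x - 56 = 60*b^2 - 70*b + x^2*(-16*b - 8) + x*(6*b^2 - 167*b - 85) - 50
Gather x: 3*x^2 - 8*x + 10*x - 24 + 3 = 3*x^2 + 2*x - 21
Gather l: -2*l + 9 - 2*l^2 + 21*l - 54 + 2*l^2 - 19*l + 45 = 0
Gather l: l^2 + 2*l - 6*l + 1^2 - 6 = l^2 - 4*l - 5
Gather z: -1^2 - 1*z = -z - 1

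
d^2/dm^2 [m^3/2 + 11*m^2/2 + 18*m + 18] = 3*m + 11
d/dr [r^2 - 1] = 2*r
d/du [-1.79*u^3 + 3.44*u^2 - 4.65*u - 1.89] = -5.37*u^2 + 6.88*u - 4.65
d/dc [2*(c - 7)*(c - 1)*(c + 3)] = 6*c^2 - 20*c - 34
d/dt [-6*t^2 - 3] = -12*t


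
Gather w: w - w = 0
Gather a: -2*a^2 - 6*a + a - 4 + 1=-2*a^2 - 5*a - 3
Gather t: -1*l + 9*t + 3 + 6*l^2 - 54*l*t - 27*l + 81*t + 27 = 6*l^2 - 28*l + t*(90 - 54*l) + 30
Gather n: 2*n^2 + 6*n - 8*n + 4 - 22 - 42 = 2*n^2 - 2*n - 60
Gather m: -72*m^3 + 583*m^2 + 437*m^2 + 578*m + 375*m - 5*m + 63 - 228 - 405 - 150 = -72*m^3 + 1020*m^2 + 948*m - 720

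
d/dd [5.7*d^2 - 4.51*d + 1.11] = 11.4*d - 4.51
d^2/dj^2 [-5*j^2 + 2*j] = -10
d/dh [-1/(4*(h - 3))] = 1/(4*(h - 3)^2)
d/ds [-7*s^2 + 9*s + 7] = 9 - 14*s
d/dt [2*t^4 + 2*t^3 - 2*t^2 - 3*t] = 8*t^3 + 6*t^2 - 4*t - 3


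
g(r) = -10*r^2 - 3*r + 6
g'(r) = -20*r - 3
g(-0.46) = 5.26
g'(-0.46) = 6.20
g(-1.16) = -3.98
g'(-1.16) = 20.20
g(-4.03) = -144.32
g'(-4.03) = 77.60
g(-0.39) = 5.65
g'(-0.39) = 4.80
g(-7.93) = -599.06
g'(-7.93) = 155.60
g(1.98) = -39.14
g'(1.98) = -42.60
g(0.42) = 2.98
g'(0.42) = -11.40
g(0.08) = 5.70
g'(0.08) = -4.60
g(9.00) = -831.00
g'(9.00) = -183.00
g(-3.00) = -75.00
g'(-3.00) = 57.00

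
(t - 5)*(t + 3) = t^2 - 2*t - 15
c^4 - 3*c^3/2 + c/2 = c*(c - 1)^2*(c + 1/2)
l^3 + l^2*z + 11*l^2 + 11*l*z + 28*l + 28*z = (l + 4)*(l + 7)*(l + z)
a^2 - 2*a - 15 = (a - 5)*(a + 3)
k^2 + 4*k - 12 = (k - 2)*(k + 6)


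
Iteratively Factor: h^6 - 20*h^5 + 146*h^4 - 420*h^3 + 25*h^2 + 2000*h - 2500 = (h - 5)*(h^5 - 15*h^4 + 71*h^3 - 65*h^2 - 300*h + 500) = (h - 5)^2*(h^4 - 10*h^3 + 21*h^2 + 40*h - 100) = (h - 5)^2*(h - 2)*(h^3 - 8*h^2 + 5*h + 50) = (h - 5)^3*(h - 2)*(h^2 - 3*h - 10) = (h - 5)^4*(h - 2)*(h + 2)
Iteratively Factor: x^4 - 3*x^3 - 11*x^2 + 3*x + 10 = (x - 1)*(x^3 - 2*x^2 - 13*x - 10) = (x - 1)*(x + 2)*(x^2 - 4*x - 5) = (x - 5)*(x - 1)*(x + 2)*(x + 1)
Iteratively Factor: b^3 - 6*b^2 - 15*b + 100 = (b - 5)*(b^2 - b - 20) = (b - 5)*(b + 4)*(b - 5)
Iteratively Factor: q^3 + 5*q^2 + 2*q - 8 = (q - 1)*(q^2 + 6*q + 8) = (q - 1)*(q + 4)*(q + 2)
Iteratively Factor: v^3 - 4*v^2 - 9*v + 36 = (v - 3)*(v^2 - v - 12) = (v - 3)*(v + 3)*(v - 4)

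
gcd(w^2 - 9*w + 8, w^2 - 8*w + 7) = w - 1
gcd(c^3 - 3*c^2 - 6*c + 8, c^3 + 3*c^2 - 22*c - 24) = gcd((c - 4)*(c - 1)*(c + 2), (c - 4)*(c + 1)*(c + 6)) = c - 4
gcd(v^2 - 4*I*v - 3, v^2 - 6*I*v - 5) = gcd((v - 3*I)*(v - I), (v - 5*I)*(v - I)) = v - I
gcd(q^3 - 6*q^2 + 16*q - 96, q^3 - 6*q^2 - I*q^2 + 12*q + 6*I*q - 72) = q^2 + q*(-6 - 4*I) + 24*I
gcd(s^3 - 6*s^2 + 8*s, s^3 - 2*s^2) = s^2 - 2*s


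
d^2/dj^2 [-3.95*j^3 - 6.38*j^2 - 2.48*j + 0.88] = -23.7*j - 12.76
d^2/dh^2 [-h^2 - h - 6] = -2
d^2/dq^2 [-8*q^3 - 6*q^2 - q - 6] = -48*q - 12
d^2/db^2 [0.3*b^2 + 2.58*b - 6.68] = 0.600000000000000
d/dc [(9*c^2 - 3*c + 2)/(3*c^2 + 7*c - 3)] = (72*c^2 - 66*c - 5)/(9*c^4 + 42*c^3 + 31*c^2 - 42*c + 9)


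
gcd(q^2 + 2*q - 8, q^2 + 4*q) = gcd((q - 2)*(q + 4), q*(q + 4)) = q + 4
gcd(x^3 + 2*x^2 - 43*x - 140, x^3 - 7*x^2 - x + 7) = x - 7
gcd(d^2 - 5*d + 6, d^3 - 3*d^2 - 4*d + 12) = d^2 - 5*d + 6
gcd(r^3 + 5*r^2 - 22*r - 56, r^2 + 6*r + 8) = r + 2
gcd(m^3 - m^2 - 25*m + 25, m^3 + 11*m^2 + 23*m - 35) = m^2 + 4*m - 5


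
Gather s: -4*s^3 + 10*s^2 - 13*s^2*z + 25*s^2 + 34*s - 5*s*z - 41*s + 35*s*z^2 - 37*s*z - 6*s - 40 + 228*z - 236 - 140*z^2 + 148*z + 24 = -4*s^3 + s^2*(35 - 13*z) + s*(35*z^2 - 42*z - 13) - 140*z^2 + 376*z - 252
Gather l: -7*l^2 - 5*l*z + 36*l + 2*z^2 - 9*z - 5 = -7*l^2 + l*(36 - 5*z) + 2*z^2 - 9*z - 5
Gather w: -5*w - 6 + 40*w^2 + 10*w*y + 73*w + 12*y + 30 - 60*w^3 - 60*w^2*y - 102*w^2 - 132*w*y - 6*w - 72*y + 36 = -60*w^3 + w^2*(-60*y - 62) + w*(62 - 122*y) - 60*y + 60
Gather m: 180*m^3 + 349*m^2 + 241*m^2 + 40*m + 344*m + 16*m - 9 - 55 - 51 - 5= 180*m^3 + 590*m^2 + 400*m - 120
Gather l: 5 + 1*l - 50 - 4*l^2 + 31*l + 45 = -4*l^2 + 32*l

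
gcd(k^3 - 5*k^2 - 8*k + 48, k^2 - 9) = k + 3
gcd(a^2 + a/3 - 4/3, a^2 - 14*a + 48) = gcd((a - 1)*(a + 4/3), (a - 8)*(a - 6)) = 1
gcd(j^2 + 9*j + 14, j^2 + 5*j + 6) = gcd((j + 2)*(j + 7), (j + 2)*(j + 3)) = j + 2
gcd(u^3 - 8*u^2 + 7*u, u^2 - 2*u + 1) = u - 1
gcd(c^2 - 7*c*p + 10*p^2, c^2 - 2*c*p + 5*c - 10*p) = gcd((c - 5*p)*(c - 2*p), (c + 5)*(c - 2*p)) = -c + 2*p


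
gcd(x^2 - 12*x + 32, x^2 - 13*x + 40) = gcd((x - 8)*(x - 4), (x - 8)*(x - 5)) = x - 8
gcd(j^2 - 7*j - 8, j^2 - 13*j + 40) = j - 8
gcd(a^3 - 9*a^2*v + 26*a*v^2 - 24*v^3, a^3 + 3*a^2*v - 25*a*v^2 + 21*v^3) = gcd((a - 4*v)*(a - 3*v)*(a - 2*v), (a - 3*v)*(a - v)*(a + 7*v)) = -a + 3*v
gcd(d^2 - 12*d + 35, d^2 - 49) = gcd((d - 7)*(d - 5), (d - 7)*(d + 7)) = d - 7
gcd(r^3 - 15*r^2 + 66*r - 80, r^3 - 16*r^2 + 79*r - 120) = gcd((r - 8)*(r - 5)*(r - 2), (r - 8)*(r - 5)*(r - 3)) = r^2 - 13*r + 40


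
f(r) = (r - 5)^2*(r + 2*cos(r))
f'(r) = (1 - 2*sin(r))*(r - 5)^2 + (r + 2*cos(r))*(2*r - 10) = (r - 5)*(2*r + (1 - 2*sin(r))*(r - 5) + 4*cos(r))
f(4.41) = 1.33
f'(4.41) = -3.49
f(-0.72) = 25.64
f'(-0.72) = 66.90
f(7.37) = 46.62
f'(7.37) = 35.02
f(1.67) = 16.32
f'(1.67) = -20.78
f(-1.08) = -5.08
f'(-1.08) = 103.84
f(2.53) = 5.45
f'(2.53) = -5.31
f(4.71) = 0.40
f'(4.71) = -2.48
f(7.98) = 68.63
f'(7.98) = 37.32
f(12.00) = 670.70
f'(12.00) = 293.21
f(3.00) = 4.08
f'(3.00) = -1.21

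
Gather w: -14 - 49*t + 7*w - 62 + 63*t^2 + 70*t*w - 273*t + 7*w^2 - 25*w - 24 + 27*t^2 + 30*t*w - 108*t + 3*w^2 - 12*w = 90*t^2 - 430*t + 10*w^2 + w*(100*t - 30) - 100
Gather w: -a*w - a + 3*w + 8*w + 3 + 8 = -a + w*(11 - a) + 11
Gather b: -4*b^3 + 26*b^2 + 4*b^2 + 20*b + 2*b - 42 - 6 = -4*b^3 + 30*b^2 + 22*b - 48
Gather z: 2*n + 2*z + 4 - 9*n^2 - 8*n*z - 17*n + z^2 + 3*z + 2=-9*n^2 - 15*n + z^2 + z*(5 - 8*n) + 6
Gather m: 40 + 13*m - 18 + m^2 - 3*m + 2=m^2 + 10*m + 24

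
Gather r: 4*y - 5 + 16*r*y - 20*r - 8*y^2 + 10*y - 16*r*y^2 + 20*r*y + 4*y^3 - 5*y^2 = r*(-16*y^2 + 36*y - 20) + 4*y^3 - 13*y^2 + 14*y - 5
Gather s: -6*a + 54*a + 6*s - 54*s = 48*a - 48*s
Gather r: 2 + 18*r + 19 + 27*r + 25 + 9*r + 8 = 54*r + 54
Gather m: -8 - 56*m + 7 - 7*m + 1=-63*m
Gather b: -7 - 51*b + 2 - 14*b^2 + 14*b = -14*b^2 - 37*b - 5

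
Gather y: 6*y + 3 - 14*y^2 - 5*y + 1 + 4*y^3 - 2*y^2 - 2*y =4*y^3 - 16*y^2 - y + 4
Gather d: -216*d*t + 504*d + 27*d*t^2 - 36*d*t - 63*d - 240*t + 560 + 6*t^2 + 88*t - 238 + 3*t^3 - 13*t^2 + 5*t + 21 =d*(27*t^2 - 252*t + 441) + 3*t^3 - 7*t^2 - 147*t + 343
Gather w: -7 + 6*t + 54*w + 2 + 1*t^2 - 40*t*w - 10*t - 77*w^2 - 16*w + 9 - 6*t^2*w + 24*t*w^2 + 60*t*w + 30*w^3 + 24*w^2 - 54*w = t^2 - 4*t + 30*w^3 + w^2*(24*t - 53) + w*(-6*t^2 + 20*t - 16) + 4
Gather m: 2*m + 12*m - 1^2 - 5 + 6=14*m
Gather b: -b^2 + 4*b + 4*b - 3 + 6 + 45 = -b^2 + 8*b + 48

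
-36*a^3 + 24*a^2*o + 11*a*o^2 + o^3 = (-a + o)*(6*a + o)^2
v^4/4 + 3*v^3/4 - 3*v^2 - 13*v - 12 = (v/2 + 1)^2*(v - 4)*(v + 3)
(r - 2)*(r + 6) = r^2 + 4*r - 12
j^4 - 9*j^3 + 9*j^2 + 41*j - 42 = (j - 7)*(j - 3)*(j - 1)*(j + 2)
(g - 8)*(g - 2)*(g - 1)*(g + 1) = g^4 - 10*g^3 + 15*g^2 + 10*g - 16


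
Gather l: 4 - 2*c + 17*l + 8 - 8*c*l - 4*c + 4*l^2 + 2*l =-6*c + 4*l^2 + l*(19 - 8*c) + 12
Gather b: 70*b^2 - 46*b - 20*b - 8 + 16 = 70*b^2 - 66*b + 8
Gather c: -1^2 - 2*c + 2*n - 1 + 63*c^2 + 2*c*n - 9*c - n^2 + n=63*c^2 + c*(2*n - 11) - n^2 + 3*n - 2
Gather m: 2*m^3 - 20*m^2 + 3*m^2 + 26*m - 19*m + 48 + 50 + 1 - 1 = 2*m^3 - 17*m^2 + 7*m + 98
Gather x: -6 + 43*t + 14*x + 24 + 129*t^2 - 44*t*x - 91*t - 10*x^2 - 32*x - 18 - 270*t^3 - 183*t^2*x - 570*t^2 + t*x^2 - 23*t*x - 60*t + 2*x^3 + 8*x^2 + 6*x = -270*t^3 - 441*t^2 - 108*t + 2*x^3 + x^2*(t - 2) + x*(-183*t^2 - 67*t - 12)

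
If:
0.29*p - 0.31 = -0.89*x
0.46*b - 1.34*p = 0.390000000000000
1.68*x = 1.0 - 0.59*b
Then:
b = 0.64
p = -0.07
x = 0.37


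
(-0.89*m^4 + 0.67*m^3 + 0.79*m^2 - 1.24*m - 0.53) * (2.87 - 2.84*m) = 2.5276*m^5 - 4.4571*m^4 - 0.3207*m^3 + 5.7889*m^2 - 2.0536*m - 1.5211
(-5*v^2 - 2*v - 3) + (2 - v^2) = -6*v^2 - 2*v - 1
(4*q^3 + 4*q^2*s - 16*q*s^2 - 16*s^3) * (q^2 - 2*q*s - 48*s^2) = 4*q^5 - 4*q^4*s - 216*q^3*s^2 - 176*q^2*s^3 + 800*q*s^4 + 768*s^5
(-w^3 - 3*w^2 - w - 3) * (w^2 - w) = -w^5 - 2*w^4 + 2*w^3 - 2*w^2 + 3*w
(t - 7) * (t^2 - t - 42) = t^3 - 8*t^2 - 35*t + 294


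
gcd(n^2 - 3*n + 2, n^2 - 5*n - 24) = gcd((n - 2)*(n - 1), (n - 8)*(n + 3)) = 1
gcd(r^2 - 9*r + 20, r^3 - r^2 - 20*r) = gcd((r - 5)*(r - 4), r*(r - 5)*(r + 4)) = r - 5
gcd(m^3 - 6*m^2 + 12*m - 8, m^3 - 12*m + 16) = m^2 - 4*m + 4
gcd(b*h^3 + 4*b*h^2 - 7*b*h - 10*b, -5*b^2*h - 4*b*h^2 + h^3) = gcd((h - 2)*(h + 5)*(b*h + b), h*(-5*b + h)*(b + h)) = 1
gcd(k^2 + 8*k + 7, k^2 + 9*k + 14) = k + 7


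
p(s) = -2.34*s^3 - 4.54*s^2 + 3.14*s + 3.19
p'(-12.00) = -898.78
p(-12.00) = 3355.27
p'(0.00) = 3.14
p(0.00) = 3.19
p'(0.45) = -2.37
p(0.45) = 3.47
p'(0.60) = -4.84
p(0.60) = 2.93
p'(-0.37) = 5.54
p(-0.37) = 1.53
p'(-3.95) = -70.52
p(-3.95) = 64.17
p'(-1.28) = 3.26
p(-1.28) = -3.36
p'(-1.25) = 3.52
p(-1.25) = -3.26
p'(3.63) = -122.32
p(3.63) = -157.16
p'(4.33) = -167.79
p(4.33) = -258.30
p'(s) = -7.02*s^2 - 9.08*s + 3.14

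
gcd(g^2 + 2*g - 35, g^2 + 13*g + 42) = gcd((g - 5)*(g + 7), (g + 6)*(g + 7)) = g + 7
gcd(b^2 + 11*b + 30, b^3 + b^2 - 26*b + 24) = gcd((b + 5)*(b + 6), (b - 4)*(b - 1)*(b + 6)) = b + 6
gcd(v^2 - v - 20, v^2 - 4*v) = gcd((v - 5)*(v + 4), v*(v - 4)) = 1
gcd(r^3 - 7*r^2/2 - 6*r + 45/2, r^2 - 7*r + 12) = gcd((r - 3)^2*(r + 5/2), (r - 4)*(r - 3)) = r - 3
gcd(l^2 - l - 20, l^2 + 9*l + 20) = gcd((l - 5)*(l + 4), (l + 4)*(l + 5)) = l + 4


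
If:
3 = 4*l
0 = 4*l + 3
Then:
No Solution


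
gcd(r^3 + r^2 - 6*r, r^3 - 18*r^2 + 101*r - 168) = 1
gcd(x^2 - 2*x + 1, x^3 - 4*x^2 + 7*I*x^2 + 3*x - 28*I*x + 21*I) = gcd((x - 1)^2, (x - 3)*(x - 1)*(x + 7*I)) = x - 1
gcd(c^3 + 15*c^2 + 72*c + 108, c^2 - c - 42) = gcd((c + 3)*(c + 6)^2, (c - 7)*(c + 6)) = c + 6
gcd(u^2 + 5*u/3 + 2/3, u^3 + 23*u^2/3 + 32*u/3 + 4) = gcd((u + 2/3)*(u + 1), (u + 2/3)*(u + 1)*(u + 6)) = u^2 + 5*u/3 + 2/3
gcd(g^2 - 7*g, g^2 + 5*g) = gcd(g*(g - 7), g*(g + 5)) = g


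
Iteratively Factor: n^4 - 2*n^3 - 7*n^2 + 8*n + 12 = (n - 2)*(n^3 - 7*n - 6) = (n - 2)*(n + 2)*(n^2 - 2*n - 3) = (n - 3)*(n - 2)*(n + 2)*(n + 1)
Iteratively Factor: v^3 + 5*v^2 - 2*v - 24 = (v + 3)*(v^2 + 2*v - 8) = (v - 2)*(v + 3)*(v + 4)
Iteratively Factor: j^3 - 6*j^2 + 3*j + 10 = (j + 1)*(j^2 - 7*j + 10) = (j - 2)*(j + 1)*(j - 5)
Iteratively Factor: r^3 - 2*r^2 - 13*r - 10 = (r + 1)*(r^2 - 3*r - 10) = (r - 5)*(r + 1)*(r + 2)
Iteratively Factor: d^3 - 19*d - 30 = (d - 5)*(d^2 + 5*d + 6) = (d - 5)*(d + 3)*(d + 2)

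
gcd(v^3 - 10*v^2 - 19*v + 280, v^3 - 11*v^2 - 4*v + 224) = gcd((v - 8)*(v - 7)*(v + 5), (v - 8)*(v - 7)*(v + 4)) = v^2 - 15*v + 56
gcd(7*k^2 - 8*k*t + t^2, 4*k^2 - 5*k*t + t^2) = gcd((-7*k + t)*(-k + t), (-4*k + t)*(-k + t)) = -k + t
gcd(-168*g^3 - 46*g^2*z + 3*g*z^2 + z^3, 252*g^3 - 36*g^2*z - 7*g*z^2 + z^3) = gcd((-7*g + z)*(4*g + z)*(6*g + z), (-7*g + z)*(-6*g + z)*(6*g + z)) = -42*g^2 - g*z + z^2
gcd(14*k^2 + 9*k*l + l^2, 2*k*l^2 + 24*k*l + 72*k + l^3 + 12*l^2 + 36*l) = 2*k + l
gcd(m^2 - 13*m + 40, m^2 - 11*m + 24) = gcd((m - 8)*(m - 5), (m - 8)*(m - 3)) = m - 8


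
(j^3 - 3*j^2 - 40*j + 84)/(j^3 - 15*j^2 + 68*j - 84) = (j + 6)/(j - 6)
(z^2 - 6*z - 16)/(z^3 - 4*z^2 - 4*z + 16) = (z - 8)/(z^2 - 6*z + 8)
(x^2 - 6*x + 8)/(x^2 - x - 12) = (x - 2)/(x + 3)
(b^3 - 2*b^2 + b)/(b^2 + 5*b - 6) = b*(b - 1)/(b + 6)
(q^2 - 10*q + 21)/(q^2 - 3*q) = (q - 7)/q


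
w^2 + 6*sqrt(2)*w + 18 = (w + 3*sqrt(2))^2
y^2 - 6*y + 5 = (y - 5)*(y - 1)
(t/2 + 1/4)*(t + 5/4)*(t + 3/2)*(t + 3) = t^4/2 + 25*t^3/8 + 13*t^2/2 + 171*t/32 + 45/32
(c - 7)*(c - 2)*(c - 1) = c^3 - 10*c^2 + 23*c - 14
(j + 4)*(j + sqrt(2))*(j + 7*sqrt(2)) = j^3 + 4*j^2 + 8*sqrt(2)*j^2 + 14*j + 32*sqrt(2)*j + 56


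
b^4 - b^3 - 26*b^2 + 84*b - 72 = (b - 3)*(b - 2)^2*(b + 6)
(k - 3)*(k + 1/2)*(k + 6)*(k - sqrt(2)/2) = k^4 - sqrt(2)*k^3/2 + 7*k^3/2 - 33*k^2/2 - 7*sqrt(2)*k^2/4 - 9*k + 33*sqrt(2)*k/4 + 9*sqrt(2)/2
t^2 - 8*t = t*(t - 8)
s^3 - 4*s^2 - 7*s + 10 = (s - 5)*(s - 1)*(s + 2)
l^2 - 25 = (l - 5)*(l + 5)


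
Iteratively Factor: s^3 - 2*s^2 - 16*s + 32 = (s - 4)*(s^2 + 2*s - 8) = (s - 4)*(s + 4)*(s - 2)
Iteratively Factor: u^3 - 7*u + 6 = (u + 3)*(u^2 - 3*u + 2) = (u - 1)*(u + 3)*(u - 2)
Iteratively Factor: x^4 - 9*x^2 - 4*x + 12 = (x + 2)*(x^3 - 2*x^2 - 5*x + 6) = (x - 1)*(x + 2)*(x^2 - x - 6) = (x - 3)*(x - 1)*(x + 2)*(x + 2)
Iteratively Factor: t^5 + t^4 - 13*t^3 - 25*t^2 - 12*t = (t + 1)*(t^4 - 13*t^2 - 12*t) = (t + 1)*(t + 3)*(t^3 - 3*t^2 - 4*t) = (t + 1)^2*(t + 3)*(t^2 - 4*t) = (t - 4)*(t + 1)^2*(t + 3)*(t)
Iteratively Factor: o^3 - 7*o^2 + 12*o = (o - 4)*(o^2 - 3*o) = o*(o - 4)*(o - 3)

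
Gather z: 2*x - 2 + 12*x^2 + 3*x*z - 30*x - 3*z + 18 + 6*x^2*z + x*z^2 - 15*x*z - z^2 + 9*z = 12*x^2 - 28*x + z^2*(x - 1) + z*(6*x^2 - 12*x + 6) + 16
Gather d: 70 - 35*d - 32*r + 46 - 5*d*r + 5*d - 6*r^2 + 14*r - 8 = d*(-5*r - 30) - 6*r^2 - 18*r + 108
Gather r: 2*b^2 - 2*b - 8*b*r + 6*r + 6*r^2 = 2*b^2 - 2*b + 6*r^2 + r*(6 - 8*b)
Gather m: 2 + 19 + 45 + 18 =84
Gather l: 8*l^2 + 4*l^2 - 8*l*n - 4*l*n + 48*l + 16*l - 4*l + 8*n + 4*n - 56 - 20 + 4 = 12*l^2 + l*(60 - 12*n) + 12*n - 72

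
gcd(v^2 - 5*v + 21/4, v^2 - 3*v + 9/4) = v - 3/2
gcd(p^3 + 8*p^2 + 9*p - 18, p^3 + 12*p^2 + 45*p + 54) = p^2 + 9*p + 18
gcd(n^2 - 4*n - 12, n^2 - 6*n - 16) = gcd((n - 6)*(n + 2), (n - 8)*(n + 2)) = n + 2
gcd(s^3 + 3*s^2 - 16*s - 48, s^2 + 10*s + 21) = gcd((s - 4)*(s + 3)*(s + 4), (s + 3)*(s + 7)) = s + 3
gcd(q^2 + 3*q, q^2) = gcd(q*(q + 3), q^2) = q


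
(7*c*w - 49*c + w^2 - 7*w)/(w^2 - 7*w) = (7*c + w)/w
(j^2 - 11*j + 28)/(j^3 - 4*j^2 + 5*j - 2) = (j^2 - 11*j + 28)/(j^3 - 4*j^2 + 5*j - 2)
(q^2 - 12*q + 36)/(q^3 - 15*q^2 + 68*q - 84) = (q - 6)/(q^2 - 9*q + 14)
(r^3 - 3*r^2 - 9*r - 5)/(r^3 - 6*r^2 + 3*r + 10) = (r + 1)/(r - 2)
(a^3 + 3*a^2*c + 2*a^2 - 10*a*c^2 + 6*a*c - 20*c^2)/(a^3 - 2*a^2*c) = 1 + 5*c/a + 2/a + 10*c/a^2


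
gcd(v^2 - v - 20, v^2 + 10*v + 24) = v + 4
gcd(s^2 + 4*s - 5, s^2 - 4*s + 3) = s - 1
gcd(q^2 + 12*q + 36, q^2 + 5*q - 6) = q + 6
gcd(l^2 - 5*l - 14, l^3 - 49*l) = l - 7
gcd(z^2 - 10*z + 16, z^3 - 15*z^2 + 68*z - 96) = z - 8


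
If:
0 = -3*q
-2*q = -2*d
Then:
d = 0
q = 0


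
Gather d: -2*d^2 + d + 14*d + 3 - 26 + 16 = -2*d^2 + 15*d - 7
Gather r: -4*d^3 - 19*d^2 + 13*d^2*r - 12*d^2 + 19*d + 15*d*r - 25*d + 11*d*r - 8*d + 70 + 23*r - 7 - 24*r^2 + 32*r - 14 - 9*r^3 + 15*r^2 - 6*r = -4*d^3 - 31*d^2 - 14*d - 9*r^3 - 9*r^2 + r*(13*d^2 + 26*d + 49) + 49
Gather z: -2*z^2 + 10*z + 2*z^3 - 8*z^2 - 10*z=2*z^3 - 10*z^2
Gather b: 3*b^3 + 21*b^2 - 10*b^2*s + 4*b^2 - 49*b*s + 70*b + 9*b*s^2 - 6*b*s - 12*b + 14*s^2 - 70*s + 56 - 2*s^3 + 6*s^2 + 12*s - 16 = 3*b^3 + b^2*(25 - 10*s) + b*(9*s^2 - 55*s + 58) - 2*s^3 + 20*s^2 - 58*s + 40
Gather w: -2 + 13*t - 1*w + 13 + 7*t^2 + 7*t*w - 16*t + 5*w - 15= 7*t^2 - 3*t + w*(7*t + 4) - 4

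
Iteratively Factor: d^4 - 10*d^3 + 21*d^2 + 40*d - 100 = (d - 2)*(d^3 - 8*d^2 + 5*d + 50) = (d - 5)*(d - 2)*(d^2 - 3*d - 10) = (d - 5)*(d - 2)*(d + 2)*(d - 5)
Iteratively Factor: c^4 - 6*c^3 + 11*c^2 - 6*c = (c - 3)*(c^3 - 3*c^2 + 2*c) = (c - 3)*(c - 1)*(c^2 - 2*c) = c*(c - 3)*(c - 1)*(c - 2)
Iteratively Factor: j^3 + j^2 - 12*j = (j)*(j^2 + j - 12) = j*(j + 4)*(j - 3)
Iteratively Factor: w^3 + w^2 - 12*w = (w + 4)*(w^2 - 3*w) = w*(w + 4)*(w - 3)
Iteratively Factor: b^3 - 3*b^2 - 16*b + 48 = (b + 4)*(b^2 - 7*b + 12) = (b - 3)*(b + 4)*(b - 4)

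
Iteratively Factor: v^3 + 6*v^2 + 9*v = (v + 3)*(v^2 + 3*v) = (v + 3)^2*(v)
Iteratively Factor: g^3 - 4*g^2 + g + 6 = (g - 2)*(g^2 - 2*g - 3) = (g - 2)*(g + 1)*(g - 3)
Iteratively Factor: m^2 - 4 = (m + 2)*(m - 2)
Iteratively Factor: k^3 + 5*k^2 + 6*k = (k + 2)*(k^2 + 3*k) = (k + 2)*(k + 3)*(k)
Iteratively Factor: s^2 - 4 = (s - 2)*(s + 2)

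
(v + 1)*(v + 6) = v^2 + 7*v + 6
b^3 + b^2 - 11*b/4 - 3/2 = (b - 3/2)*(b + 1/2)*(b + 2)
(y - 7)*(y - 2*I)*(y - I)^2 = y^4 - 7*y^3 - 4*I*y^3 - 5*y^2 + 28*I*y^2 + 35*y + 2*I*y - 14*I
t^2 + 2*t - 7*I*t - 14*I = (t + 2)*(t - 7*I)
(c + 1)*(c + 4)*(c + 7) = c^3 + 12*c^2 + 39*c + 28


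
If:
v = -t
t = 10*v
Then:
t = 0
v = 0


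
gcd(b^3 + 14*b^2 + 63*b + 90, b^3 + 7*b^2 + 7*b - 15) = b^2 + 8*b + 15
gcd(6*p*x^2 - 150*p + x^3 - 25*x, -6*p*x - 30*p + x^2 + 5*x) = x + 5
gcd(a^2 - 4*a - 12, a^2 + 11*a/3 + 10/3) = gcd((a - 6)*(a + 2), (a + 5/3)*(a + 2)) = a + 2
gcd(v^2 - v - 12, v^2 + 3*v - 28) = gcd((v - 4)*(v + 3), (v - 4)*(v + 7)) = v - 4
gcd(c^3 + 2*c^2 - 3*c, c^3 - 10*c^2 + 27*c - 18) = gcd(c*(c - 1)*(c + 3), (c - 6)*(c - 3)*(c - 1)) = c - 1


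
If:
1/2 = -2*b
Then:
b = -1/4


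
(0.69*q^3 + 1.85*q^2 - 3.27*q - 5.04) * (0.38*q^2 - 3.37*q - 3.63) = 0.2622*q^5 - 1.6223*q^4 - 9.9818*q^3 + 2.3892*q^2 + 28.8549*q + 18.2952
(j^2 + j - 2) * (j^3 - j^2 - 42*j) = j^5 - 45*j^3 - 40*j^2 + 84*j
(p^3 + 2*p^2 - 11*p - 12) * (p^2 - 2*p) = p^5 - 15*p^3 + 10*p^2 + 24*p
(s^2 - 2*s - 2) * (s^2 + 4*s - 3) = s^4 + 2*s^3 - 13*s^2 - 2*s + 6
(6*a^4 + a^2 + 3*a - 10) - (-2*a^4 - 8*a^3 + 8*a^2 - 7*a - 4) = 8*a^4 + 8*a^3 - 7*a^2 + 10*a - 6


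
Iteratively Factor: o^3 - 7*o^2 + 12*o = (o)*(o^2 - 7*o + 12) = o*(o - 4)*(o - 3)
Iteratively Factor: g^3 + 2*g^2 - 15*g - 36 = (g - 4)*(g^2 + 6*g + 9) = (g - 4)*(g + 3)*(g + 3)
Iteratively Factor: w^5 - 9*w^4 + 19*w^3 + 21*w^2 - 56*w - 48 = (w + 1)*(w^4 - 10*w^3 + 29*w^2 - 8*w - 48) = (w - 4)*(w + 1)*(w^3 - 6*w^2 + 5*w + 12) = (w - 4)*(w - 3)*(w + 1)*(w^2 - 3*w - 4) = (w - 4)^2*(w - 3)*(w + 1)*(w + 1)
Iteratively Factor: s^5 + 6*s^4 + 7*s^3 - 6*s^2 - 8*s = (s - 1)*(s^4 + 7*s^3 + 14*s^2 + 8*s) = (s - 1)*(s + 1)*(s^3 + 6*s^2 + 8*s) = s*(s - 1)*(s + 1)*(s^2 + 6*s + 8) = s*(s - 1)*(s + 1)*(s + 4)*(s + 2)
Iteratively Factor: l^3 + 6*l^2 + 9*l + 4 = (l + 1)*(l^2 + 5*l + 4) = (l + 1)^2*(l + 4)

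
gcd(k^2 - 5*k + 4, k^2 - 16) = k - 4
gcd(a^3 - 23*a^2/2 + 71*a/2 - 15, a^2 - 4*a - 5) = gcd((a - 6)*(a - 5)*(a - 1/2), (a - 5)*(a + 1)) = a - 5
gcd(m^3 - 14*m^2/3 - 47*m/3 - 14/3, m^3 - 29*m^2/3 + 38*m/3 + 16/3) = m + 1/3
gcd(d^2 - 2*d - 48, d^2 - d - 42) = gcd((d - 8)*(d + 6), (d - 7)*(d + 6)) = d + 6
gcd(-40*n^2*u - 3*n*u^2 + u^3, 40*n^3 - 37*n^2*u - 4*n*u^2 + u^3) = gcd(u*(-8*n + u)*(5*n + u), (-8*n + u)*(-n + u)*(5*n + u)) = -40*n^2 - 3*n*u + u^2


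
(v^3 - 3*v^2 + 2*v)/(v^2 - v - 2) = v*(v - 1)/(v + 1)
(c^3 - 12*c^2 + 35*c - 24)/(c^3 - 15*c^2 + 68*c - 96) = (c - 1)/(c - 4)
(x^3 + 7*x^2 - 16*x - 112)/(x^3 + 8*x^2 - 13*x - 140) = (x + 4)/(x + 5)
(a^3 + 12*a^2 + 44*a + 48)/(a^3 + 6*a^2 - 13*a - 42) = (a^2 + 10*a + 24)/(a^2 + 4*a - 21)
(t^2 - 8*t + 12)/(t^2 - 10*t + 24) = (t - 2)/(t - 4)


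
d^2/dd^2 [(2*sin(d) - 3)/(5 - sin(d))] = 7*(sin(d)^2 + 5*sin(d) - 2)/(sin(d) - 5)^3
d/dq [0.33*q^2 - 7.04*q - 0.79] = 0.66*q - 7.04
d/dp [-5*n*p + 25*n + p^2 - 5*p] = -5*n + 2*p - 5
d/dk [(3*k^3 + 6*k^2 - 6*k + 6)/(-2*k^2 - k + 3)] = 3*(-2*k^4 - 2*k^3 + 3*k^2 + 20*k - 4)/(4*k^4 + 4*k^3 - 11*k^2 - 6*k + 9)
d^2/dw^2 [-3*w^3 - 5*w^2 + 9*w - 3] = -18*w - 10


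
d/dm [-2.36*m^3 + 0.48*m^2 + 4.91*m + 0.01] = -7.08*m^2 + 0.96*m + 4.91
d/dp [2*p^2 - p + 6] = 4*p - 1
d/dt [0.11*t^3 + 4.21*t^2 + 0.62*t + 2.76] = 0.33*t^2 + 8.42*t + 0.62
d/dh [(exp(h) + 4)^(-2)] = -2*exp(h)/(exp(h) + 4)^3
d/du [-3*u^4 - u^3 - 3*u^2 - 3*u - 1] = -12*u^3 - 3*u^2 - 6*u - 3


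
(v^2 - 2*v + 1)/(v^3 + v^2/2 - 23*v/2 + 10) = 2*(v - 1)/(2*v^2 + 3*v - 20)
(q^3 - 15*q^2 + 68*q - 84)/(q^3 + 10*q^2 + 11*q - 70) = (q^2 - 13*q + 42)/(q^2 + 12*q + 35)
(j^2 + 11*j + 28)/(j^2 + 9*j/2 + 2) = 2*(j + 7)/(2*j + 1)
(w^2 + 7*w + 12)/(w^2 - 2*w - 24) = (w + 3)/(w - 6)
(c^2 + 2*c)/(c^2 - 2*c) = (c + 2)/(c - 2)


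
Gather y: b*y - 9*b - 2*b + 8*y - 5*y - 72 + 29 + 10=-11*b + y*(b + 3) - 33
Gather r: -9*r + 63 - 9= 54 - 9*r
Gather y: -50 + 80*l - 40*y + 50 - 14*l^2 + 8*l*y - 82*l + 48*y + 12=-14*l^2 - 2*l + y*(8*l + 8) + 12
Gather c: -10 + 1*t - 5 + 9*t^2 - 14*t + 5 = 9*t^2 - 13*t - 10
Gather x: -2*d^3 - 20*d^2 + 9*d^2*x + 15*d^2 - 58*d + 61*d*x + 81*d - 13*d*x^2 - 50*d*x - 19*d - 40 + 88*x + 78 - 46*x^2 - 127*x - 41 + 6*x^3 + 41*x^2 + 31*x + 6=-2*d^3 - 5*d^2 + 4*d + 6*x^3 + x^2*(-13*d - 5) + x*(9*d^2 + 11*d - 8) + 3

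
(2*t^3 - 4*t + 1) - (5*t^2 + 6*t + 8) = 2*t^3 - 5*t^2 - 10*t - 7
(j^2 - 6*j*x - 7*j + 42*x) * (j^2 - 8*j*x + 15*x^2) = j^4 - 14*j^3*x - 7*j^3 + 63*j^2*x^2 + 98*j^2*x - 90*j*x^3 - 441*j*x^2 + 630*x^3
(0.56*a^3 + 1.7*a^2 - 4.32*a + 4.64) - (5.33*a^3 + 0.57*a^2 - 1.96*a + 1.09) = -4.77*a^3 + 1.13*a^2 - 2.36*a + 3.55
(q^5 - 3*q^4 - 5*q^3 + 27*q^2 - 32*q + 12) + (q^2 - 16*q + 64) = q^5 - 3*q^4 - 5*q^3 + 28*q^2 - 48*q + 76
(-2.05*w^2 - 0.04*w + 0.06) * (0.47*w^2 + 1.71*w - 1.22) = -0.9635*w^4 - 3.5243*w^3 + 2.4608*w^2 + 0.1514*w - 0.0732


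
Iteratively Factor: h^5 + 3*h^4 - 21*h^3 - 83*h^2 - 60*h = (h + 3)*(h^4 - 21*h^2 - 20*h) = h*(h + 3)*(h^3 - 21*h - 20) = h*(h - 5)*(h + 3)*(h^2 + 5*h + 4) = h*(h - 5)*(h + 1)*(h + 3)*(h + 4)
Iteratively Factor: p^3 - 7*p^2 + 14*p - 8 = (p - 4)*(p^2 - 3*p + 2) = (p - 4)*(p - 2)*(p - 1)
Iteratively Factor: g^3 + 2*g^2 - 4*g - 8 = (g + 2)*(g^2 - 4) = (g + 2)^2*(g - 2)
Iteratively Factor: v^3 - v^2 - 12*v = (v)*(v^2 - v - 12) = v*(v - 4)*(v + 3)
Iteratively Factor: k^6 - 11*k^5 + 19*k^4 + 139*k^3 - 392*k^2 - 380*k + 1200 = (k - 4)*(k^5 - 7*k^4 - 9*k^3 + 103*k^2 + 20*k - 300) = (k - 4)*(k - 2)*(k^4 - 5*k^3 - 19*k^2 + 65*k + 150) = (k - 5)*(k - 4)*(k - 2)*(k^3 - 19*k - 30) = (k - 5)*(k - 4)*(k - 2)*(k + 2)*(k^2 - 2*k - 15) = (k - 5)*(k - 4)*(k - 2)*(k + 2)*(k + 3)*(k - 5)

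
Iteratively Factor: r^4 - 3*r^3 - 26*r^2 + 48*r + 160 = (r - 5)*(r^3 + 2*r^2 - 16*r - 32) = (r - 5)*(r + 2)*(r^2 - 16) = (r - 5)*(r + 2)*(r + 4)*(r - 4)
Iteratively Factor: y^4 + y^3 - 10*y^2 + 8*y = (y + 4)*(y^3 - 3*y^2 + 2*y) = (y - 1)*(y + 4)*(y^2 - 2*y) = (y - 2)*(y - 1)*(y + 4)*(y)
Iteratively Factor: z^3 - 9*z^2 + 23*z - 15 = (z - 3)*(z^2 - 6*z + 5) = (z - 3)*(z - 1)*(z - 5)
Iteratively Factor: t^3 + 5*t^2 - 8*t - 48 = (t + 4)*(t^2 + t - 12) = (t + 4)^2*(t - 3)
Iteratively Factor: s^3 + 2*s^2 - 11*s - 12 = (s + 1)*(s^2 + s - 12) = (s + 1)*(s + 4)*(s - 3)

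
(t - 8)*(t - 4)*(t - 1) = t^3 - 13*t^2 + 44*t - 32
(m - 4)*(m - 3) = m^2 - 7*m + 12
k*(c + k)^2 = c^2*k + 2*c*k^2 + k^3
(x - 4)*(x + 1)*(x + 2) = x^3 - x^2 - 10*x - 8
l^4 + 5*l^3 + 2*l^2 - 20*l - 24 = (l - 2)*(l + 2)^2*(l + 3)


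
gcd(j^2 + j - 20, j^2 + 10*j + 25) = j + 5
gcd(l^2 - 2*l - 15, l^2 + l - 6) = l + 3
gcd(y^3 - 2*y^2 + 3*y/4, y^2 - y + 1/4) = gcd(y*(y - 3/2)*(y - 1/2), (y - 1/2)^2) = y - 1/2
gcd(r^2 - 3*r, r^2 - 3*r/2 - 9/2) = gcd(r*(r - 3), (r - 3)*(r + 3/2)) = r - 3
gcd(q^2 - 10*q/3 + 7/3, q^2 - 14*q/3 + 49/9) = q - 7/3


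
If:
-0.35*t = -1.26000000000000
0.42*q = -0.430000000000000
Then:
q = -1.02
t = 3.60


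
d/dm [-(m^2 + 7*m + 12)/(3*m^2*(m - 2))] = (m^3 + 14*m^2 + 22*m - 48)/(3*m^3*(m^2 - 4*m + 4))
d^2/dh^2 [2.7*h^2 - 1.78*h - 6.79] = 5.40000000000000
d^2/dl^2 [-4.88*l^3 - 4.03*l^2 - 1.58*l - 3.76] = -29.28*l - 8.06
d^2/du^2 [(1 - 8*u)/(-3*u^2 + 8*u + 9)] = 2*((67 - 72*u)*(-3*u^2 + 8*u + 9) - 4*(3*u - 4)^2*(8*u - 1))/(-3*u^2 + 8*u + 9)^3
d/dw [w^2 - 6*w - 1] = 2*w - 6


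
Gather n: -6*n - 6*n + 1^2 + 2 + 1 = 4 - 12*n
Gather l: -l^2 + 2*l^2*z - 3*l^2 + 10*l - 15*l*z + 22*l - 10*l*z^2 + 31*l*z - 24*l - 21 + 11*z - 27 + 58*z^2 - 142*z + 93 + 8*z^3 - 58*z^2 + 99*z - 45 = l^2*(2*z - 4) + l*(-10*z^2 + 16*z + 8) + 8*z^3 - 32*z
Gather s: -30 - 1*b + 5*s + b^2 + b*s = b^2 - b + s*(b + 5) - 30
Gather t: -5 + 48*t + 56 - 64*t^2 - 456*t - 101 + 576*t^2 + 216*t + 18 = 512*t^2 - 192*t - 32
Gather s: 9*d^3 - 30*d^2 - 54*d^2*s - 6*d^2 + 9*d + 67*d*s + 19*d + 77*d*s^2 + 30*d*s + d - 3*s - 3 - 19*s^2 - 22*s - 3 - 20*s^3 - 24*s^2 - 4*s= 9*d^3 - 36*d^2 + 29*d - 20*s^3 + s^2*(77*d - 43) + s*(-54*d^2 + 97*d - 29) - 6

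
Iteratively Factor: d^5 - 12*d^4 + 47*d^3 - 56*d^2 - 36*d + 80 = (d + 1)*(d^4 - 13*d^3 + 60*d^2 - 116*d + 80) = (d - 2)*(d + 1)*(d^3 - 11*d^2 + 38*d - 40) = (d - 2)^2*(d + 1)*(d^2 - 9*d + 20) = (d - 5)*(d - 2)^2*(d + 1)*(d - 4)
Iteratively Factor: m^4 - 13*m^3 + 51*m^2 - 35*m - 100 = (m - 5)*(m^3 - 8*m^2 + 11*m + 20) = (m - 5)*(m - 4)*(m^2 - 4*m - 5) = (m - 5)*(m - 4)*(m + 1)*(m - 5)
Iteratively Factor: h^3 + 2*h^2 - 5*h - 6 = (h + 3)*(h^2 - h - 2) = (h - 2)*(h + 3)*(h + 1)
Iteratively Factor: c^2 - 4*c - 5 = (c - 5)*(c + 1)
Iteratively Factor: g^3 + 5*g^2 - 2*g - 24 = (g + 3)*(g^2 + 2*g - 8) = (g + 3)*(g + 4)*(g - 2)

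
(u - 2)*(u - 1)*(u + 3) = u^3 - 7*u + 6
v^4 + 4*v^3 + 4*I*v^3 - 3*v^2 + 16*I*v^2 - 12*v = v*(v + 4)*(v + I)*(v + 3*I)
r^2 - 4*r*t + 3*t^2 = (r - 3*t)*(r - t)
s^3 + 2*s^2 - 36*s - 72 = (s - 6)*(s + 2)*(s + 6)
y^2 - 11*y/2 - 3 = (y - 6)*(y + 1/2)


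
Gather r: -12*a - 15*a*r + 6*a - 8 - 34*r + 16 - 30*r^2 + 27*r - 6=-6*a - 30*r^2 + r*(-15*a - 7) + 2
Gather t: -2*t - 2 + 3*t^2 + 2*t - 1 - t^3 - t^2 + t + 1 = -t^3 + 2*t^2 + t - 2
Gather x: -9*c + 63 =63 - 9*c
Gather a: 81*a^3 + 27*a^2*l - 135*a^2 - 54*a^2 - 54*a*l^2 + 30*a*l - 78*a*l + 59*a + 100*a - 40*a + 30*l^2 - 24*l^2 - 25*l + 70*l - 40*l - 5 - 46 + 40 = 81*a^3 + a^2*(27*l - 189) + a*(-54*l^2 - 48*l + 119) + 6*l^2 + 5*l - 11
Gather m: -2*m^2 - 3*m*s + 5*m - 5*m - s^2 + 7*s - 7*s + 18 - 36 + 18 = -2*m^2 - 3*m*s - s^2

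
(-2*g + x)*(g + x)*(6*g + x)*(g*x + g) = -12*g^4*x - 12*g^4 - 8*g^3*x^2 - 8*g^3*x + 5*g^2*x^3 + 5*g^2*x^2 + g*x^4 + g*x^3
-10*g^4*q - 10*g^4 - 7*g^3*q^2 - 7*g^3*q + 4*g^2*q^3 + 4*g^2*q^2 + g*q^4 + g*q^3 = (-2*g + q)*(g + q)*(5*g + q)*(g*q + g)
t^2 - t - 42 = (t - 7)*(t + 6)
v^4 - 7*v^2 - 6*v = v*(v - 3)*(v + 1)*(v + 2)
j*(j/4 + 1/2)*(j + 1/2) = j^3/4 + 5*j^2/8 + j/4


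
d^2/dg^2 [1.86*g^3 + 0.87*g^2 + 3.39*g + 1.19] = 11.16*g + 1.74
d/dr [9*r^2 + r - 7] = 18*r + 1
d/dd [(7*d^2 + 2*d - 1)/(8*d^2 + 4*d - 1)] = 2*(6*d^2 + d + 1)/(64*d^4 + 64*d^3 - 8*d + 1)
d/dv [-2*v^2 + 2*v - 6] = 2 - 4*v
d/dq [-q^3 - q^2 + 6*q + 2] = -3*q^2 - 2*q + 6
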